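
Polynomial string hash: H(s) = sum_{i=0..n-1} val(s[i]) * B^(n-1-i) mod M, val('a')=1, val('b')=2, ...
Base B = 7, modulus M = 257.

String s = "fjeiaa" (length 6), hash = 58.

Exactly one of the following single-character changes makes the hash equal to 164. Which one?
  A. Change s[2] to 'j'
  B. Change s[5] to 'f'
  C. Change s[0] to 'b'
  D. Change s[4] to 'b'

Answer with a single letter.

Option A: s[2]='e'->'j', delta=(10-5)*7^3 mod 257 = 173, hash=58+173 mod 257 = 231
Option B: s[5]='a'->'f', delta=(6-1)*7^0 mod 257 = 5, hash=58+5 mod 257 = 63
Option C: s[0]='f'->'b', delta=(2-6)*7^5 mod 257 = 106, hash=58+106 mod 257 = 164 <-- target
Option D: s[4]='a'->'b', delta=(2-1)*7^1 mod 257 = 7, hash=58+7 mod 257 = 65

Answer: C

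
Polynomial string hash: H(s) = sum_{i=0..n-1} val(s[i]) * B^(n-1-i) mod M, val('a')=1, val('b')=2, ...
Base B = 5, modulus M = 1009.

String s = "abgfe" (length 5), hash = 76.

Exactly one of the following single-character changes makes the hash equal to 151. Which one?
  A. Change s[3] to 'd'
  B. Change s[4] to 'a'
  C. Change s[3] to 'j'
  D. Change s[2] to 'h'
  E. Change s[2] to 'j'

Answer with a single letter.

Option A: s[3]='f'->'d', delta=(4-6)*5^1 mod 1009 = 999, hash=76+999 mod 1009 = 66
Option B: s[4]='e'->'a', delta=(1-5)*5^0 mod 1009 = 1005, hash=76+1005 mod 1009 = 72
Option C: s[3]='f'->'j', delta=(10-6)*5^1 mod 1009 = 20, hash=76+20 mod 1009 = 96
Option D: s[2]='g'->'h', delta=(8-7)*5^2 mod 1009 = 25, hash=76+25 mod 1009 = 101
Option E: s[2]='g'->'j', delta=(10-7)*5^2 mod 1009 = 75, hash=76+75 mod 1009 = 151 <-- target

Answer: E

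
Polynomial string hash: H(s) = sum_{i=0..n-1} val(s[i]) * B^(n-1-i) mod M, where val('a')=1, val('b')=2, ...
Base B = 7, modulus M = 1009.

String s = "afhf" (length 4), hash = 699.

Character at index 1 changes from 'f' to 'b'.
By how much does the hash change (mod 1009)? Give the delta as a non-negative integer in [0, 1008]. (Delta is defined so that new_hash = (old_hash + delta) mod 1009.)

Delta formula: (val(new) - val(old)) * B^(n-1-k) mod M
  val('b') - val('f') = 2 - 6 = -4
  B^(n-1-k) = 7^2 mod 1009 = 49
  Delta = -4 * 49 mod 1009 = 813

Answer: 813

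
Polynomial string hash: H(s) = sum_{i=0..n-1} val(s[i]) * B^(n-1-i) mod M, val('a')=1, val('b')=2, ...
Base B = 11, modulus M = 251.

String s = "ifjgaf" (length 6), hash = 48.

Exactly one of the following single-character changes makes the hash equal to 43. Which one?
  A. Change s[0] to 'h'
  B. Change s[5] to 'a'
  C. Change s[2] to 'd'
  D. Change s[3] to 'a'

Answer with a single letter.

Answer: B

Derivation:
Option A: s[0]='i'->'h', delta=(8-9)*11^5 mod 251 = 91, hash=48+91 mod 251 = 139
Option B: s[5]='f'->'a', delta=(1-6)*11^0 mod 251 = 246, hash=48+246 mod 251 = 43 <-- target
Option C: s[2]='j'->'d', delta=(4-10)*11^3 mod 251 = 46, hash=48+46 mod 251 = 94
Option D: s[3]='g'->'a', delta=(1-7)*11^2 mod 251 = 27, hash=48+27 mod 251 = 75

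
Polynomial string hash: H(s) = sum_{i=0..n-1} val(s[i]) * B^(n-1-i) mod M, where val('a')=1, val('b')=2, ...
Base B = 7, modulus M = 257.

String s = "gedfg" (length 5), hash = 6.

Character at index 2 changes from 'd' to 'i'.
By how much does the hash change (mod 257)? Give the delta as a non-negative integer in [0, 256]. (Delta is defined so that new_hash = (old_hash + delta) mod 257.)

Answer: 245

Derivation:
Delta formula: (val(new) - val(old)) * B^(n-1-k) mod M
  val('i') - val('d') = 9 - 4 = 5
  B^(n-1-k) = 7^2 mod 257 = 49
  Delta = 5 * 49 mod 257 = 245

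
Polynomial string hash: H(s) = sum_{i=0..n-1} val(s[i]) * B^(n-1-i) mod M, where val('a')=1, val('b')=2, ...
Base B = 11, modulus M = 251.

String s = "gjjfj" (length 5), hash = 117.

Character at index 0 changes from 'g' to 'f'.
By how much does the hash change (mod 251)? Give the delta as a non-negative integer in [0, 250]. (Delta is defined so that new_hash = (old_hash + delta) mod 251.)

Delta formula: (val(new) - val(old)) * B^(n-1-k) mod M
  val('f') - val('g') = 6 - 7 = -1
  B^(n-1-k) = 11^4 mod 251 = 83
  Delta = -1 * 83 mod 251 = 168

Answer: 168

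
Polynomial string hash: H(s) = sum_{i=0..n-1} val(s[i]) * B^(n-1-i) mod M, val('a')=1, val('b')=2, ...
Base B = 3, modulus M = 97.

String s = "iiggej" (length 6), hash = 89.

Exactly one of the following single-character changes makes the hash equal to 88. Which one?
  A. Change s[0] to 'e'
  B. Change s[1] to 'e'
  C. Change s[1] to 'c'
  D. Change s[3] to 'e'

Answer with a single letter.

Option A: s[0]='i'->'e', delta=(5-9)*3^5 mod 97 = 95, hash=89+95 mod 97 = 87
Option B: s[1]='i'->'e', delta=(5-9)*3^4 mod 97 = 64, hash=89+64 mod 97 = 56
Option C: s[1]='i'->'c', delta=(3-9)*3^4 mod 97 = 96, hash=89+96 mod 97 = 88 <-- target
Option D: s[3]='g'->'e', delta=(5-7)*3^2 mod 97 = 79, hash=89+79 mod 97 = 71

Answer: C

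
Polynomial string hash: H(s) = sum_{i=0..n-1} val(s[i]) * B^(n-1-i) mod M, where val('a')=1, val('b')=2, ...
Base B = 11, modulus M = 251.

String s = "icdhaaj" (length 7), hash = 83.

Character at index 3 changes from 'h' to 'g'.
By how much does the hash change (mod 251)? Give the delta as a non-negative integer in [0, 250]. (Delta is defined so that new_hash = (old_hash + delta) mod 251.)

Delta formula: (val(new) - val(old)) * B^(n-1-k) mod M
  val('g') - val('h') = 7 - 8 = -1
  B^(n-1-k) = 11^3 mod 251 = 76
  Delta = -1 * 76 mod 251 = 175

Answer: 175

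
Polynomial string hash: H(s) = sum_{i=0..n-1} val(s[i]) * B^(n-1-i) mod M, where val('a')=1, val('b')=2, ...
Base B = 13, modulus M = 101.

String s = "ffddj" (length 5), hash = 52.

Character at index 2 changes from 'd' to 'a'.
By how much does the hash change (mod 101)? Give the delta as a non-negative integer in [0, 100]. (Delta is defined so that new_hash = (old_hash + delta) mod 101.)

Delta formula: (val(new) - val(old)) * B^(n-1-k) mod M
  val('a') - val('d') = 1 - 4 = -3
  B^(n-1-k) = 13^2 mod 101 = 68
  Delta = -3 * 68 mod 101 = 99

Answer: 99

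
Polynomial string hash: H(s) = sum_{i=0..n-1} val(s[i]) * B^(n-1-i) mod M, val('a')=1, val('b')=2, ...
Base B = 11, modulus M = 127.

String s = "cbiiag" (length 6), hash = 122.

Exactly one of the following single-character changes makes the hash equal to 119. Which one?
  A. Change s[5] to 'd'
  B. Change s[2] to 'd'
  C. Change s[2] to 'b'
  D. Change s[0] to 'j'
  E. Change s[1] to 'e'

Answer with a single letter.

Answer: A

Derivation:
Option A: s[5]='g'->'d', delta=(4-7)*11^0 mod 127 = 124, hash=122+124 mod 127 = 119 <-- target
Option B: s[2]='i'->'d', delta=(4-9)*11^3 mod 127 = 76, hash=122+76 mod 127 = 71
Option C: s[2]='i'->'b', delta=(2-9)*11^3 mod 127 = 81, hash=122+81 mod 127 = 76
Option D: s[0]='c'->'j', delta=(10-3)*11^5 mod 127 = 105, hash=122+105 mod 127 = 100
Option E: s[1]='b'->'e', delta=(5-2)*11^4 mod 127 = 108, hash=122+108 mod 127 = 103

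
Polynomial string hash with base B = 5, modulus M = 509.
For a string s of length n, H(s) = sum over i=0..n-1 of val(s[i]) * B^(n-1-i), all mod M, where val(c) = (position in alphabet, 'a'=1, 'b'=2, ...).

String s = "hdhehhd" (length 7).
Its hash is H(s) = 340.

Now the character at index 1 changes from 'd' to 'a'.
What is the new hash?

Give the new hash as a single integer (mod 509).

val('d') = 4, val('a') = 1
Position k = 1, exponent = n-1-k = 5
B^5 mod M = 5^5 mod 509 = 71
Delta = (1 - 4) * 71 mod 509 = 296
New hash = (340 + 296) mod 509 = 127

Answer: 127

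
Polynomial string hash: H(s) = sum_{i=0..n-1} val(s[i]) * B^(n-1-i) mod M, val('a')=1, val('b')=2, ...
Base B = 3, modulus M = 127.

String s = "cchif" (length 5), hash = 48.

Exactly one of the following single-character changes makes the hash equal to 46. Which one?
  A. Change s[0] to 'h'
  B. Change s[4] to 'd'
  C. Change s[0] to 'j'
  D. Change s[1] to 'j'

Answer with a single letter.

Option A: s[0]='c'->'h', delta=(8-3)*3^4 mod 127 = 24, hash=48+24 mod 127 = 72
Option B: s[4]='f'->'d', delta=(4-6)*3^0 mod 127 = 125, hash=48+125 mod 127 = 46 <-- target
Option C: s[0]='c'->'j', delta=(10-3)*3^4 mod 127 = 59, hash=48+59 mod 127 = 107
Option D: s[1]='c'->'j', delta=(10-3)*3^3 mod 127 = 62, hash=48+62 mod 127 = 110

Answer: B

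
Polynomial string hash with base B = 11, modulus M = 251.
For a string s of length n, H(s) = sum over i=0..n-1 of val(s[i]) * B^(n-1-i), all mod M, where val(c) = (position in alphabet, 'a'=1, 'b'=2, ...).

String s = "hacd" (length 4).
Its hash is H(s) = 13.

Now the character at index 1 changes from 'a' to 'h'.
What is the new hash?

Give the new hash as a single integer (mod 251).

Answer: 107

Derivation:
val('a') = 1, val('h') = 8
Position k = 1, exponent = n-1-k = 2
B^2 mod M = 11^2 mod 251 = 121
Delta = (8 - 1) * 121 mod 251 = 94
New hash = (13 + 94) mod 251 = 107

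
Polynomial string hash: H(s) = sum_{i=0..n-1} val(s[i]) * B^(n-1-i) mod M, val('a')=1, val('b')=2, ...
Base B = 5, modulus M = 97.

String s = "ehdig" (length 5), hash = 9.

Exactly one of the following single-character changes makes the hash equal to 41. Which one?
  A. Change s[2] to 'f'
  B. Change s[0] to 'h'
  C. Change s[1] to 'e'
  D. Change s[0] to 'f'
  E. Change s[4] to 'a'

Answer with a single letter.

Option A: s[2]='d'->'f', delta=(6-4)*5^2 mod 97 = 50, hash=9+50 mod 97 = 59
Option B: s[0]='e'->'h', delta=(8-5)*5^4 mod 97 = 32, hash=9+32 mod 97 = 41 <-- target
Option C: s[1]='h'->'e', delta=(5-8)*5^3 mod 97 = 13, hash=9+13 mod 97 = 22
Option D: s[0]='e'->'f', delta=(6-5)*5^4 mod 97 = 43, hash=9+43 mod 97 = 52
Option E: s[4]='g'->'a', delta=(1-7)*5^0 mod 97 = 91, hash=9+91 mod 97 = 3

Answer: B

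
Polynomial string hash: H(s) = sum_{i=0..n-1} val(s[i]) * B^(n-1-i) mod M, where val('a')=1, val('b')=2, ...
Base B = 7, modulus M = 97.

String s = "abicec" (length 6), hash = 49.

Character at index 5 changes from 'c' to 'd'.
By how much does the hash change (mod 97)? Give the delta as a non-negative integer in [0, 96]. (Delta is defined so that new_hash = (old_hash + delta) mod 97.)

Answer: 1

Derivation:
Delta formula: (val(new) - val(old)) * B^(n-1-k) mod M
  val('d') - val('c') = 4 - 3 = 1
  B^(n-1-k) = 7^0 mod 97 = 1
  Delta = 1 * 1 mod 97 = 1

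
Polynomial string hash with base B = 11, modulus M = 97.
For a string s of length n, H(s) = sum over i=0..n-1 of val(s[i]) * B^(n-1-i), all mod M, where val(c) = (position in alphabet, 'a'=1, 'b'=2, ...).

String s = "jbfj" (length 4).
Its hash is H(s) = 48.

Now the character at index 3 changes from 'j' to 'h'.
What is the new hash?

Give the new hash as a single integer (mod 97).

val('j') = 10, val('h') = 8
Position k = 3, exponent = n-1-k = 0
B^0 mod M = 11^0 mod 97 = 1
Delta = (8 - 10) * 1 mod 97 = 95
New hash = (48 + 95) mod 97 = 46

Answer: 46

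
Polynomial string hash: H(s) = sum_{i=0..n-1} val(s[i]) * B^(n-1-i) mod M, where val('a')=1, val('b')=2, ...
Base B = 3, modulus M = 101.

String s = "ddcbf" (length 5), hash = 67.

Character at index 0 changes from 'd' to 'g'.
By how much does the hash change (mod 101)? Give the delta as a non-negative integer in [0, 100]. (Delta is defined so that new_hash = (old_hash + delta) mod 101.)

Answer: 41

Derivation:
Delta formula: (val(new) - val(old)) * B^(n-1-k) mod M
  val('g') - val('d') = 7 - 4 = 3
  B^(n-1-k) = 3^4 mod 101 = 81
  Delta = 3 * 81 mod 101 = 41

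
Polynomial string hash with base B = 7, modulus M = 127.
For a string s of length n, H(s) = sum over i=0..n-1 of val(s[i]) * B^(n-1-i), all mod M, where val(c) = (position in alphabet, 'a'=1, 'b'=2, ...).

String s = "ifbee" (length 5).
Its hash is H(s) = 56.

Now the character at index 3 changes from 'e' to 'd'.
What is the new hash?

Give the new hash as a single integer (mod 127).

Answer: 49

Derivation:
val('e') = 5, val('d') = 4
Position k = 3, exponent = n-1-k = 1
B^1 mod M = 7^1 mod 127 = 7
Delta = (4 - 5) * 7 mod 127 = 120
New hash = (56 + 120) mod 127 = 49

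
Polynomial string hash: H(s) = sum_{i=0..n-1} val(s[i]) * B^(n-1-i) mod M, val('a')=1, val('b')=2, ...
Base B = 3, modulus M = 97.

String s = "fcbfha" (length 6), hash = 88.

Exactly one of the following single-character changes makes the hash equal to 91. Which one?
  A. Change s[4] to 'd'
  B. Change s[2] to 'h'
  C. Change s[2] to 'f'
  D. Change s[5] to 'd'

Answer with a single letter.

Option A: s[4]='h'->'d', delta=(4-8)*3^1 mod 97 = 85, hash=88+85 mod 97 = 76
Option B: s[2]='b'->'h', delta=(8-2)*3^3 mod 97 = 65, hash=88+65 mod 97 = 56
Option C: s[2]='b'->'f', delta=(6-2)*3^3 mod 97 = 11, hash=88+11 mod 97 = 2
Option D: s[5]='a'->'d', delta=(4-1)*3^0 mod 97 = 3, hash=88+3 mod 97 = 91 <-- target

Answer: D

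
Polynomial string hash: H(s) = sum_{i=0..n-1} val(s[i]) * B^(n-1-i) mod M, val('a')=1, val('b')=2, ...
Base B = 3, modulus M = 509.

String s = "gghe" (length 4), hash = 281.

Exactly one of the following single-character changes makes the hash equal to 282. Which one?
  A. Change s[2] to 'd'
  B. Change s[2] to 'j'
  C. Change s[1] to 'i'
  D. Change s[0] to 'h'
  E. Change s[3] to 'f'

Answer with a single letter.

Option A: s[2]='h'->'d', delta=(4-8)*3^1 mod 509 = 497, hash=281+497 mod 509 = 269
Option B: s[2]='h'->'j', delta=(10-8)*3^1 mod 509 = 6, hash=281+6 mod 509 = 287
Option C: s[1]='g'->'i', delta=(9-7)*3^2 mod 509 = 18, hash=281+18 mod 509 = 299
Option D: s[0]='g'->'h', delta=(8-7)*3^3 mod 509 = 27, hash=281+27 mod 509 = 308
Option E: s[3]='e'->'f', delta=(6-5)*3^0 mod 509 = 1, hash=281+1 mod 509 = 282 <-- target

Answer: E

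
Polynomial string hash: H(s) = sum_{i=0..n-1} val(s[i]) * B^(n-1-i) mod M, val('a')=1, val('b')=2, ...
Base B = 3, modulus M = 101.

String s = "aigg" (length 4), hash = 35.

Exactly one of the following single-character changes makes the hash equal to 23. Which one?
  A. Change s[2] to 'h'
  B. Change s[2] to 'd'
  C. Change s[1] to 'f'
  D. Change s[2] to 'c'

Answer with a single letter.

Option A: s[2]='g'->'h', delta=(8-7)*3^1 mod 101 = 3, hash=35+3 mod 101 = 38
Option B: s[2]='g'->'d', delta=(4-7)*3^1 mod 101 = 92, hash=35+92 mod 101 = 26
Option C: s[1]='i'->'f', delta=(6-9)*3^2 mod 101 = 74, hash=35+74 mod 101 = 8
Option D: s[2]='g'->'c', delta=(3-7)*3^1 mod 101 = 89, hash=35+89 mod 101 = 23 <-- target

Answer: D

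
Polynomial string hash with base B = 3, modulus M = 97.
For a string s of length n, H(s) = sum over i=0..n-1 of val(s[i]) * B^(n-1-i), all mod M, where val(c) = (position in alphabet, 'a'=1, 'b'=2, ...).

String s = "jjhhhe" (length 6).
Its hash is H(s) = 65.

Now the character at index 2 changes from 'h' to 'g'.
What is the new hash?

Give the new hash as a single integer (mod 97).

val('h') = 8, val('g') = 7
Position k = 2, exponent = n-1-k = 3
B^3 mod M = 3^3 mod 97 = 27
Delta = (7 - 8) * 27 mod 97 = 70
New hash = (65 + 70) mod 97 = 38

Answer: 38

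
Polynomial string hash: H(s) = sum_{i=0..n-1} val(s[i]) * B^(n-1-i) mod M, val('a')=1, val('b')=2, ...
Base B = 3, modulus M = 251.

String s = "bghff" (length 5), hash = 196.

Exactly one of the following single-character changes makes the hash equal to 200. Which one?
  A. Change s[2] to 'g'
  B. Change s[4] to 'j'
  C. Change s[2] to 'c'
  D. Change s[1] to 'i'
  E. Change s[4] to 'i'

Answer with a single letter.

Option A: s[2]='h'->'g', delta=(7-8)*3^2 mod 251 = 242, hash=196+242 mod 251 = 187
Option B: s[4]='f'->'j', delta=(10-6)*3^0 mod 251 = 4, hash=196+4 mod 251 = 200 <-- target
Option C: s[2]='h'->'c', delta=(3-8)*3^2 mod 251 = 206, hash=196+206 mod 251 = 151
Option D: s[1]='g'->'i', delta=(9-7)*3^3 mod 251 = 54, hash=196+54 mod 251 = 250
Option E: s[4]='f'->'i', delta=(9-6)*3^0 mod 251 = 3, hash=196+3 mod 251 = 199

Answer: B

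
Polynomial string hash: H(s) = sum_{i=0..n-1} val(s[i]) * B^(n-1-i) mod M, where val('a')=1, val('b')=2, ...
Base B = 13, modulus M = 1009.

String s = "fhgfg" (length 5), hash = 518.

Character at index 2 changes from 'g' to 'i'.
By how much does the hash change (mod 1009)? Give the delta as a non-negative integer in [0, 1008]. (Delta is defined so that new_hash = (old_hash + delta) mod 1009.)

Delta formula: (val(new) - val(old)) * B^(n-1-k) mod M
  val('i') - val('g') = 9 - 7 = 2
  B^(n-1-k) = 13^2 mod 1009 = 169
  Delta = 2 * 169 mod 1009 = 338

Answer: 338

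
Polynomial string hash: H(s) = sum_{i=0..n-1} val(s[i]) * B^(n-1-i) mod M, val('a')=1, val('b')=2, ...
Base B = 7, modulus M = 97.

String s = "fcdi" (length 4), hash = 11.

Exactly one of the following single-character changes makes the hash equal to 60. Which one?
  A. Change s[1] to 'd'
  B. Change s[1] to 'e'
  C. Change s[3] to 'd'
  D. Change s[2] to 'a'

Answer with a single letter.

Option A: s[1]='c'->'d', delta=(4-3)*7^2 mod 97 = 49, hash=11+49 mod 97 = 60 <-- target
Option B: s[1]='c'->'e', delta=(5-3)*7^2 mod 97 = 1, hash=11+1 mod 97 = 12
Option C: s[3]='i'->'d', delta=(4-9)*7^0 mod 97 = 92, hash=11+92 mod 97 = 6
Option D: s[2]='d'->'a', delta=(1-4)*7^1 mod 97 = 76, hash=11+76 mod 97 = 87

Answer: A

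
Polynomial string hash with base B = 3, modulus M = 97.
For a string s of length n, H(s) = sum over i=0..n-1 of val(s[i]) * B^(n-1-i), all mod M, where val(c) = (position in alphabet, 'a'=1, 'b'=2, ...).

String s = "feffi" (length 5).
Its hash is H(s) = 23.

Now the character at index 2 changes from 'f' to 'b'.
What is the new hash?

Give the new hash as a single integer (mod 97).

val('f') = 6, val('b') = 2
Position k = 2, exponent = n-1-k = 2
B^2 mod M = 3^2 mod 97 = 9
Delta = (2 - 6) * 9 mod 97 = 61
New hash = (23 + 61) mod 97 = 84

Answer: 84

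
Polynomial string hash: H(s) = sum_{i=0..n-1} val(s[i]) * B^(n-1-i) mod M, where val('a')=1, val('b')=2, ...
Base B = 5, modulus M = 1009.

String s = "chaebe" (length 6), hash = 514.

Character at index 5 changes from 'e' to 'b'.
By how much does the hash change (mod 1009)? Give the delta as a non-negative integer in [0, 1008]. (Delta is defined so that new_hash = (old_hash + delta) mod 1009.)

Delta formula: (val(new) - val(old)) * B^(n-1-k) mod M
  val('b') - val('e') = 2 - 5 = -3
  B^(n-1-k) = 5^0 mod 1009 = 1
  Delta = -3 * 1 mod 1009 = 1006

Answer: 1006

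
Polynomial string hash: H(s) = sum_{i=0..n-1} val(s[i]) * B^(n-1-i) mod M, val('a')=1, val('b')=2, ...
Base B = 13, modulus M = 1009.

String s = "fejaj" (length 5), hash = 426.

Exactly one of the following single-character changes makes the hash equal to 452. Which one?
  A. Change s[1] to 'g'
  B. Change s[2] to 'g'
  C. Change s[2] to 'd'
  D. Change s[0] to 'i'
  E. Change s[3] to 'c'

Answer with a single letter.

Answer: E

Derivation:
Option A: s[1]='e'->'g', delta=(7-5)*13^3 mod 1009 = 358, hash=426+358 mod 1009 = 784
Option B: s[2]='j'->'g', delta=(7-10)*13^2 mod 1009 = 502, hash=426+502 mod 1009 = 928
Option C: s[2]='j'->'d', delta=(4-10)*13^2 mod 1009 = 1004, hash=426+1004 mod 1009 = 421
Option D: s[0]='f'->'i', delta=(9-6)*13^4 mod 1009 = 927, hash=426+927 mod 1009 = 344
Option E: s[3]='a'->'c', delta=(3-1)*13^1 mod 1009 = 26, hash=426+26 mod 1009 = 452 <-- target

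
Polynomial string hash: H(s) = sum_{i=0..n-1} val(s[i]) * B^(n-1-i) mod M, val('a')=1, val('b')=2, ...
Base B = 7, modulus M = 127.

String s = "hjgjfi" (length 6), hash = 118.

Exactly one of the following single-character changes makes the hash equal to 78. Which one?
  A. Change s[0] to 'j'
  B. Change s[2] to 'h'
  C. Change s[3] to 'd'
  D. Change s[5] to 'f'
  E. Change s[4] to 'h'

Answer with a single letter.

Answer: C

Derivation:
Option A: s[0]='h'->'j', delta=(10-8)*7^5 mod 127 = 86, hash=118+86 mod 127 = 77
Option B: s[2]='g'->'h', delta=(8-7)*7^3 mod 127 = 89, hash=118+89 mod 127 = 80
Option C: s[3]='j'->'d', delta=(4-10)*7^2 mod 127 = 87, hash=118+87 mod 127 = 78 <-- target
Option D: s[5]='i'->'f', delta=(6-9)*7^0 mod 127 = 124, hash=118+124 mod 127 = 115
Option E: s[4]='f'->'h', delta=(8-6)*7^1 mod 127 = 14, hash=118+14 mod 127 = 5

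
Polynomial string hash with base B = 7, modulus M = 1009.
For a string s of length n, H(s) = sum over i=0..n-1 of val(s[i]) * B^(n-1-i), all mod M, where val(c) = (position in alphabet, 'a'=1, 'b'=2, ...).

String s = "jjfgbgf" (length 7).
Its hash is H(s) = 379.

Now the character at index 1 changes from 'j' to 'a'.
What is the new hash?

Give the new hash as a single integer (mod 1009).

Answer: 466

Derivation:
val('j') = 10, val('a') = 1
Position k = 1, exponent = n-1-k = 5
B^5 mod M = 7^5 mod 1009 = 663
Delta = (1 - 10) * 663 mod 1009 = 87
New hash = (379 + 87) mod 1009 = 466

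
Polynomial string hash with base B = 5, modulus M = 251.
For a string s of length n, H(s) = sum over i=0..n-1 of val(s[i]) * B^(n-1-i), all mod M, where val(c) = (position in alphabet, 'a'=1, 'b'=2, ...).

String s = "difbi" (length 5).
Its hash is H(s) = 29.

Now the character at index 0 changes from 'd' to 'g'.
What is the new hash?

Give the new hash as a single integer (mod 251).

val('d') = 4, val('g') = 7
Position k = 0, exponent = n-1-k = 4
B^4 mod M = 5^4 mod 251 = 123
Delta = (7 - 4) * 123 mod 251 = 118
New hash = (29 + 118) mod 251 = 147

Answer: 147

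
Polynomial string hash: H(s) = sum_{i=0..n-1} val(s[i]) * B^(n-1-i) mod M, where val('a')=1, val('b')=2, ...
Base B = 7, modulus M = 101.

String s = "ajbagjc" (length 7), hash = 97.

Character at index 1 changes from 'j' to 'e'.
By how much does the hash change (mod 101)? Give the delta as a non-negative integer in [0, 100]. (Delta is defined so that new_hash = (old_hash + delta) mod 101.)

Answer: 98

Derivation:
Delta formula: (val(new) - val(old)) * B^(n-1-k) mod M
  val('e') - val('j') = 5 - 10 = -5
  B^(n-1-k) = 7^5 mod 101 = 41
  Delta = -5 * 41 mod 101 = 98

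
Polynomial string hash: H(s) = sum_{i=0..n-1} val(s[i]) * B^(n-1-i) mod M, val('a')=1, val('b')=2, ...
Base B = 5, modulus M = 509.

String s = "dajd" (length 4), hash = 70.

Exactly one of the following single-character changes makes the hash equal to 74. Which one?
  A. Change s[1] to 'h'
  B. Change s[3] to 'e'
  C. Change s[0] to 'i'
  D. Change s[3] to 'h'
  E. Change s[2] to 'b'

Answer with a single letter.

Option A: s[1]='a'->'h', delta=(8-1)*5^2 mod 509 = 175, hash=70+175 mod 509 = 245
Option B: s[3]='d'->'e', delta=(5-4)*5^0 mod 509 = 1, hash=70+1 mod 509 = 71
Option C: s[0]='d'->'i', delta=(9-4)*5^3 mod 509 = 116, hash=70+116 mod 509 = 186
Option D: s[3]='d'->'h', delta=(8-4)*5^0 mod 509 = 4, hash=70+4 mod 509 = 74 <-- target
Option E: s[2]='j'->'b', delta=(2-10)*5^1 mod 509 = 469, hash=70+469 mod 509 = 30

Answer: D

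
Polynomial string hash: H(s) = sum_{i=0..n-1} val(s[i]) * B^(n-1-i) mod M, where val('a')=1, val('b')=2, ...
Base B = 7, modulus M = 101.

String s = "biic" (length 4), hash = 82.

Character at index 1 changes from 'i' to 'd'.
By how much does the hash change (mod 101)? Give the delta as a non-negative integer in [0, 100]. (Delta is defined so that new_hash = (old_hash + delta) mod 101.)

Delta formula: (val(new) - val(old)) * B^(n-1-k) mod M
  val('d') - val('i') = 4 - 9 = -5
  B^(n-1-k) = 7^2 mod 101 = 49
  Delta = -5 * 49 mod 101 = 58

Answer: 58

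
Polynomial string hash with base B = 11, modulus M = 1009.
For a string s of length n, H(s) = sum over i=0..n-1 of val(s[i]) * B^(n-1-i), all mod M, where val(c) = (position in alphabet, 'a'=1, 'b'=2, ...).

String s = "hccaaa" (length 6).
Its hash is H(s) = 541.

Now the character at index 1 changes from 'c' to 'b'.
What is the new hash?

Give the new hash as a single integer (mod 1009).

val('c') = 3, val('b') = 2
Position k = 1, exponent = n-1-k = 4
B^4 mod M = 11^4 mod 1009 = 515
Delta = (2 - 3) * 515 mod 1009 = 494
New hash = (541 + 494) mod 1009 = 26

Answer: 26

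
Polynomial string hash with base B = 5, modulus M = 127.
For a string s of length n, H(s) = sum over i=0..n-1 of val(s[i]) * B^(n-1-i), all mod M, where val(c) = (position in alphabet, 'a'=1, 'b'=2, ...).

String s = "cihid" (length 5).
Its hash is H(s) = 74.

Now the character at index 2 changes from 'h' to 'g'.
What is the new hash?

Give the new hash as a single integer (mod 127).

val('h') = 8, val('g') = 7
Position k = 2, exponent = n-1-k = 2
B^2 mod M = 5^2 mod 127 = 25
Delta = (7 - 8) * 25 mod 127 = 102
New hash = (74 + 102) mod 127 = 49

Answer: 49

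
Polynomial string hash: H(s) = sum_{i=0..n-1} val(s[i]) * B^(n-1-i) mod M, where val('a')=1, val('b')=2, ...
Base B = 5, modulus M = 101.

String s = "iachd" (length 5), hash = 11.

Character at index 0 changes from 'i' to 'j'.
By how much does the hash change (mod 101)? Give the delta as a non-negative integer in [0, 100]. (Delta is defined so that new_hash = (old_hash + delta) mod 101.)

Delta formula: (val(new) - val(old)) * B^(n-1-k) mod M
  val('j') - val('i') = 10 - 9 = 1
  B^(n-1-k) = 5^4 mod 101 = 19
  Delta = 1 * 19 mod 101 = 19

Answer: 19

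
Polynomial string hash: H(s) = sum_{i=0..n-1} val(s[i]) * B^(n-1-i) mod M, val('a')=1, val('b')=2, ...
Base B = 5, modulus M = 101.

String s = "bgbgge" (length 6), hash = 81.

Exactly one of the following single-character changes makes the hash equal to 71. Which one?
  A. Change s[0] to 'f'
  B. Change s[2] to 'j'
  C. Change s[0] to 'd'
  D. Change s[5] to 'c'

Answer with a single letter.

Option A: s[0]='b'->'f', delta=(6-2)*5^5 mod 101 = 77, hash=81+77 mod 101 = 57
Option B: s[2]='b'->'j', delta=(10-2)*5^3 mod 101 = 91, hash=81+91 mod 101 = 71 <-- target
Option C: s[0]='b'->'d', delta=(4-2)*5^5 mod 101 = 89, hash=81+89 mod 101 = 69
Option D: s[5]='e'->'c', delta=(3-5)*5^0 mod 101 = 99, hash=81+99 mod 101 = 79

Answer: B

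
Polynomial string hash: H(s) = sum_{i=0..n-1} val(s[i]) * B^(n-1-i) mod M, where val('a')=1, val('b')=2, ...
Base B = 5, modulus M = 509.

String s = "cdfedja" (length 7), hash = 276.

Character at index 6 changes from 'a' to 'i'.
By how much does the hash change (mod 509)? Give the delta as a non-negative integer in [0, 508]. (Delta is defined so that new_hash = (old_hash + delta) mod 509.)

Delta formula: (val(new) - val(old)) * B^(n-1-k) mod M
  val('i') - val('a') = 9 - 1 = 8
  B^(n-1-k) = 5^0 mod 509 = 1
  Delta = 8 * 1 mod 509 = 8

Answer: 8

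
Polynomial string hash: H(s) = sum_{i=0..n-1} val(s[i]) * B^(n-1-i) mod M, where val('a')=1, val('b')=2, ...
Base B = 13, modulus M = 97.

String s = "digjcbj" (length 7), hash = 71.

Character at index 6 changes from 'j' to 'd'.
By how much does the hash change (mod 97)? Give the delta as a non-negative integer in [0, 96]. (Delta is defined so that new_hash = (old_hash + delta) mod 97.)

Answer: 91

Derivation:
Delta formula: (val(new) - val(old)) * B^(n-1-k) mod M
  val('d') - val('j') = 4 - 10 = -6
  B^(n-1-k) = 13^0 mod 97 = 1
  Delta = -6 * 1 mod 97 = 91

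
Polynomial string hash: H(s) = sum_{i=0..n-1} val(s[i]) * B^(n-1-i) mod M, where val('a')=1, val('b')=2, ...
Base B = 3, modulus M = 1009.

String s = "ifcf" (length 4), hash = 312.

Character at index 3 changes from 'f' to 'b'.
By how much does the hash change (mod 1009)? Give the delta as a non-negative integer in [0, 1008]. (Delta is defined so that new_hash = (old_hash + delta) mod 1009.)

Answer: 1005

Derivation:
Delta formula: (val(new) - val(old)) * B^(n-1-k) mod M
  val('b') - val('f') = 2 - 6 = -4
  B^(n-1-k) = 3^0 mod 1009 = 1
  Delta = -4 * 1 mod 1009 = 1005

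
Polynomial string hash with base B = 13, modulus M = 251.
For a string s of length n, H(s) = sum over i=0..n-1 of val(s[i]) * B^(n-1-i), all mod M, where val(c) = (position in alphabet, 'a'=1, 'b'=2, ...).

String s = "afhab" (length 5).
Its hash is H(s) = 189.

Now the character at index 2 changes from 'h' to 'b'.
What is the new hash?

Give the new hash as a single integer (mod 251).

Answer: 179

Derivation:
val('h') = 8, val('b') = 2
Position k = 2, exponent = n-1-k = 2
B^2 mod M = 13^2 mod 251 = 169
Delta = (2 - 8) * 169 mod 251 = 241
New hash = (189 + 241) mod 251 = 179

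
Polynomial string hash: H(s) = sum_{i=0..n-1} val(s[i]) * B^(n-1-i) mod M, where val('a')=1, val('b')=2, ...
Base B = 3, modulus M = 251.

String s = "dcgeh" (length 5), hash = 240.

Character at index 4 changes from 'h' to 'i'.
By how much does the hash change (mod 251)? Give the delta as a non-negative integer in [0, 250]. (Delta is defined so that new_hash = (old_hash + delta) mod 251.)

Answer: 1

Derivation:
Delta formula: (val(new) - val(old)) * B^(n-1-k) mod M
  val('i') - val('h') = 9 - 8 = 1
  B^(n-1-k) = 3^0 mod 251 = 1
  Delta = 1 * 1 mod 251 = 1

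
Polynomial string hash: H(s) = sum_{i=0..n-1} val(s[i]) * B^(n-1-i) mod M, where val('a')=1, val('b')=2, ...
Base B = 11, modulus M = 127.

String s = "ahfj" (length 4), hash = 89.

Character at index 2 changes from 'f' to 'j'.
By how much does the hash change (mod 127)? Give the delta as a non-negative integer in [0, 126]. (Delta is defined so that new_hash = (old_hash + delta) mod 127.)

Answer: 44

Derivation:
Delta formula: (val(new) - val(old)) * B^(n-1-k) mod M
  val('j') - val('f') = 10 - 6 = 4
  B^(n-1-k) = 11^1 mod 127 = 11
  Delta = 4 * 11 mod 127 = 44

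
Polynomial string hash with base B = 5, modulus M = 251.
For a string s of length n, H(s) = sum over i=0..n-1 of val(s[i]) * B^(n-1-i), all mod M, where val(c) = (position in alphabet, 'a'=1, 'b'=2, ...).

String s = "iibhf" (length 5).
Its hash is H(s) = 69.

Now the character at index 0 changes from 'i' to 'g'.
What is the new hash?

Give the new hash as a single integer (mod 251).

Answer: 74

Derivation:
val('i') = 9, val('g') = 7
Position k = 0, exponent = n-1-k = 4
B^4 mod M = 5^4 mod 251 = 123
Delta = (7 - 9) * 123 mod 251 = 5
New hash = (69 + 5) mod 251 = 74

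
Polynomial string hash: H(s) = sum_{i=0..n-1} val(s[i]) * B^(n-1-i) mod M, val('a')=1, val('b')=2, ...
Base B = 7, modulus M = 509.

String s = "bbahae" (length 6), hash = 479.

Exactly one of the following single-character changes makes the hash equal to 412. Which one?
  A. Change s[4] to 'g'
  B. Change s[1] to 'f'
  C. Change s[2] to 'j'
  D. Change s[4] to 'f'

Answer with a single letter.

Answer: B

Derivation:
Option A: s[4]='a'->'g', delta=(7-1)*7^1 mod 509 = 42, hash=479+42 mod 509 = 12
Option B: s[1]='b'->'f', delta=(6-2)*7^4 mod 509 = 442, hash=479+442 mod 509 = 412 <-- target
Option C: s[2]='a'->'j', delta=(10-1)*7^3 mod 509 = 33, hash=479+33 mod 509 = 3
Option D: s[4]='a'->'f', delta=(6-1)*7^1 mod 509 = 35, hash=479+35 mod 509 = 5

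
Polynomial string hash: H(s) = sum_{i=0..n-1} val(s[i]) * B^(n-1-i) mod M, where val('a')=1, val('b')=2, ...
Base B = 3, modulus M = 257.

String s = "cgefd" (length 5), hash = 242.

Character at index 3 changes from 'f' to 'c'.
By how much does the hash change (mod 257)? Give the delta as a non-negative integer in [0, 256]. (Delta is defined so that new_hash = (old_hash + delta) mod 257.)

Answer: 248

Derivation:
Delta formula: (val(new) - val(old)) * B^(n-1-k) mod M
  val('c') - val('f') = 3 - 6 = -3
  B^(n-1-k) = 3^1 mod 257 = 3
  Delta = -3 * 3 mod 257 = 248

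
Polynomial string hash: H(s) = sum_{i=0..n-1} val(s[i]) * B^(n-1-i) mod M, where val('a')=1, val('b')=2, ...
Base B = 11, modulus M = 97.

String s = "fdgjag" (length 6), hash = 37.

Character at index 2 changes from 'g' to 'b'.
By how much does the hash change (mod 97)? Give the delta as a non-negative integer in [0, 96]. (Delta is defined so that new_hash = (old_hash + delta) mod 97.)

Answer: 38

Derivation:
Delta formula: (val(new) - val(old)) * B^(n-1-k) mod M
  val('b') - val('g') = 2 - 7 = -5
  B^(n-1-k) = 11^3 mod 97 = 70
  Delta = -5 * 70 mod 97 = 38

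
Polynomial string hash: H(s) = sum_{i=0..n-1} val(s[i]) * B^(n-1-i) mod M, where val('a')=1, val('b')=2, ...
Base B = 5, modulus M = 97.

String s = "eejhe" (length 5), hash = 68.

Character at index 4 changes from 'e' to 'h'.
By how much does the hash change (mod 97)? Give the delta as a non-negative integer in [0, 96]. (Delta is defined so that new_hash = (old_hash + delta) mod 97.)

Delta formula: (val(new) - val(old)) * B^(n-1-k) mod M
  val('h') - val('e') = 8 - 5 = 3
  B^(n-1-k) = 5^0 mod 97 = 1
  Delta = 3 * 1 mod 97 = 3

Answer: 3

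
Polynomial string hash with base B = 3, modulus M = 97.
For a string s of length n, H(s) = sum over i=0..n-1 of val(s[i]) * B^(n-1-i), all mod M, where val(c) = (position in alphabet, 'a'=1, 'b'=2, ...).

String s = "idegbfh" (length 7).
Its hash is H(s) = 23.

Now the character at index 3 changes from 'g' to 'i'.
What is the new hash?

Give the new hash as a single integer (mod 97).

Answer: 77

Derivation:
val('g') = 7, val('i') = 9
Position k = 3, exponent = n-1-k = 3
B^3 mod M = 3^3 mod 97 = 27
Delta = (9 - 7) * 27 mod 97 = 54
New hash = (23 + 54) mod 97 = 77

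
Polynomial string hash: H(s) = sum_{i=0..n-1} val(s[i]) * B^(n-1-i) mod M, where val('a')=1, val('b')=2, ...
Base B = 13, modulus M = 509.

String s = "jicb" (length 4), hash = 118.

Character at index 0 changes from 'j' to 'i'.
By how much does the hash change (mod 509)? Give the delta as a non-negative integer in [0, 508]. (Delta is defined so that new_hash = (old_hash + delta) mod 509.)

Delta formula: (val(new) - val(old)) * B^(n-1-k) mod M
  val('i') - val('j') = 9 - 10 = -1
  B^(n-1-k) = 13^3 mod 509 = 161
  Delta = -1 * 161 mod 509 = 348

Answer: 348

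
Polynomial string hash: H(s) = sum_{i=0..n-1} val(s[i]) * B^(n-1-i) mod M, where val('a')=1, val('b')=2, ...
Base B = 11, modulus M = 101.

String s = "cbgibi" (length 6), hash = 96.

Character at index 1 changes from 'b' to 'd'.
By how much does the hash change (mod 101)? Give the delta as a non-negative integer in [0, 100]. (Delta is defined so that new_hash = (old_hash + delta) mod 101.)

Delta formula: (val(new) - val(old)) * B^(n-1-k) mod M
  val('d') - val('b') = 4 - 2 = 2
  B^(n-1-k) = 11^4 mod 101 = 97
  Delta = 2 * 97 mod 101 = 93

Answer: 93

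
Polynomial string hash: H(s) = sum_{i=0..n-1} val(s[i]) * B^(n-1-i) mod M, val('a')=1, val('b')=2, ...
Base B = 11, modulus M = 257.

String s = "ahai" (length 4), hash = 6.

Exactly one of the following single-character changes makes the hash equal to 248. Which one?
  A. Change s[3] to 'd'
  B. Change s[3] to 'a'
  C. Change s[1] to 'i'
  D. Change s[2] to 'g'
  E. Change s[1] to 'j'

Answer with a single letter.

Option A: s[3]='i'->'d', delta=(4-9)*11^0 mod 257 = 252, hash=6+252 mod 257 = 1
Option B: s[3]='i'->'a', delta=(1-9)*11^0 mod 257 = 249, hash=6+249 mod 257 = 255
Option C: s[1]='h'->'i', delta=(9-8)*11^2 mod 257 = 121, hash=6+121 mod 257 = 127
Option D: s[2]='a'->'g', delta=(7-1)*11^1 mod 257 = 66, hash=6+66 mod 257 = 72
Option E: s[1]='h'->'j', delta=(10-8)*11^2 mod 257 = 242, hash=6+242 mod 257 = 248 <-- target

Answer: E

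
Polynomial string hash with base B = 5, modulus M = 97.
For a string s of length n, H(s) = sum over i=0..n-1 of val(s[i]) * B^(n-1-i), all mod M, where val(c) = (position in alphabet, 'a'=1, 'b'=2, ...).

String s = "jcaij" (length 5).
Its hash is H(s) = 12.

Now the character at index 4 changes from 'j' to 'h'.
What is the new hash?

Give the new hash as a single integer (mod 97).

Answer: 10

Derivation:
val('j') = 10, val('h') = 8
Position k = 4, exponent = n-1-k = 0
B^0 mod M = 5^0 mod 97 = 1
Delta = (8 - 10) * 1 mod 97 = 95
New hash = (12 + 95) mod 97 = 10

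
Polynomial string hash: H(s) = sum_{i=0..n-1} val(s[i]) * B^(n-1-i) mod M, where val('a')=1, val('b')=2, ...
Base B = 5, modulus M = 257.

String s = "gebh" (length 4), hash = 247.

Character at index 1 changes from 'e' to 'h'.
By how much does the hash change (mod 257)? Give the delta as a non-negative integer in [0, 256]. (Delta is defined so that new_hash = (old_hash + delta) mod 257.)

Answer: 75

Derivation:
Delta formula: (val(new) - val(old)) * B^(n-1-k) mod M
  val('h') - val('e') = 8 - 5 = 3
  B^(n-1-k) = 5^2 mod 257 = 25
  Delta = 3 * 25 mod 257 = 75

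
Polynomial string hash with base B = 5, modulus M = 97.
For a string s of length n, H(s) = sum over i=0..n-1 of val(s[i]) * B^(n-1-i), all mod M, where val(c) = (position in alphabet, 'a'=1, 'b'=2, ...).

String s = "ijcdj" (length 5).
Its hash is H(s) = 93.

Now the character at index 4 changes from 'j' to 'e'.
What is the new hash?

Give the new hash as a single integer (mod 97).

Answer: 88

Derivation:
val('j') = 10, val('e') = 5
Position k = 4, exponent = n-1-k = 0
B^0 mod M = 5^0 mod 97 = 1
Delta = (5 - 10) * 1 mod 97 = 92
New hash = (93 + 92) mod 97 = 88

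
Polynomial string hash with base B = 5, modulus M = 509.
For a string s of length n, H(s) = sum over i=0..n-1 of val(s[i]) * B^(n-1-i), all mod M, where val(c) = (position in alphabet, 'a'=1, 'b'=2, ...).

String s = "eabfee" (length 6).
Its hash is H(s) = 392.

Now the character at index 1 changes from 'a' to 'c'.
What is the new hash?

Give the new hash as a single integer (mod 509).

Answer: 115

Derivation:
val('a') = 1, val('c') = 3
Position k = 1, exponent = n-1-k = 4
B^4 mod M = 5^4 mod 509 = 116
Delta = (3 - 1) * 116 mod 509 = 232
New hash = (392 + 232) mod 509 = 115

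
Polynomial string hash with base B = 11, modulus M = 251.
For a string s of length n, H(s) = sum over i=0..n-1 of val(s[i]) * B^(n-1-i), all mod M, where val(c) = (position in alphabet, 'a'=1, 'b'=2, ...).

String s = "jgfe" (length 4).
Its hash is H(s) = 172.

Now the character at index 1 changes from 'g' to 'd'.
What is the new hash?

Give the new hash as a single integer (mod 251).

Answer: 60

Derivation:
val('g') = 7, val('d') = 4
Position k = 1, exponent = n-1-k = 2
B^2 mod M = 11^2 mod 251 = 121
Delta = (4 - 7) * 121 mod 251 = 139
New hash = (172 + 139) mod 251 = 60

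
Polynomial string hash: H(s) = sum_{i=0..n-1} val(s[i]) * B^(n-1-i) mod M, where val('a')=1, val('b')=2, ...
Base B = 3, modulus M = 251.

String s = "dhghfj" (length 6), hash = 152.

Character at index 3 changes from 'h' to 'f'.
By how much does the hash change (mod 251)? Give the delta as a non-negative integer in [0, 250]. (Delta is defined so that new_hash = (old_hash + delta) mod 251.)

Delta formula: (val(new) - val(old)) * B^(n-1-k) mod M
  val('f') - val('h') = 6 - 8 = -2
  B^(n-1-k) = 3^2 mod 251 = 9
  Delta = -2 * 9 mod 251 = 233

Answer: 233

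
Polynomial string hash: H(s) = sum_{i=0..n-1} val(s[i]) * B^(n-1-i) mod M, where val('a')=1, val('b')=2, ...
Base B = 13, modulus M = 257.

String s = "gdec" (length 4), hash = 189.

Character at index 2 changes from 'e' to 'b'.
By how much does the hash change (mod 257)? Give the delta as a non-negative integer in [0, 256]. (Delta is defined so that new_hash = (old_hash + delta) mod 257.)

Delta formula: (val(new) - val(old)) * B^(n-1-k) mod M
  val('b') - val('e') = 2 - 5 = -3
  B^(n-1-k) = 13^1 mod 257 = 13
  Delta = -3 * 13 mod 257 = 218

Answer: 218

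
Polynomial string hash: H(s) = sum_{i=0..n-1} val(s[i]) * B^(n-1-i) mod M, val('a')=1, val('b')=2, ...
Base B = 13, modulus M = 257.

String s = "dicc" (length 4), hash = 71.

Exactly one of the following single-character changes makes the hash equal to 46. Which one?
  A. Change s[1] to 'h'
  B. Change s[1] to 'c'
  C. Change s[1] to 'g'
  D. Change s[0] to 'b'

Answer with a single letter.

Option A: s[1]='i'->'h', delta=(8-9)*13^2 mod 257 = 88, hash=71+88 mod 257 = 159
Option B: s[1]='i'->'c', delta=(3-9)*13^2 mod 257 = 14, hash=71+14 mod 257 = 85
Option C: s[1]='i'->'g', delta=(7-9)*13^2 mod 257 = 176, hash=71+176 mod 257 = 247
Option D: s[0]='d'->'b', delta=(2-4)*13^3 mod 257 = 232, hash=71+232 mod 257 = 46 <-- target

Answer: D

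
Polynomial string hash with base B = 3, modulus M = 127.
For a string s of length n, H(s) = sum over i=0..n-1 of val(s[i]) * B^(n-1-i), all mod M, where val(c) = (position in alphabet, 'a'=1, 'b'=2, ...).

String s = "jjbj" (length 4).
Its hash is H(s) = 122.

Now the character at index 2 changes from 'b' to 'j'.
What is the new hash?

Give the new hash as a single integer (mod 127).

Answer: 19

Derivation:
val('b') = 2, val('j') = 10
Position k = 2, exponent = n-1-k = 1
B^1 mod M = 3^1 mod 127 = 3
Delta = (10 - 2) * 3 mod 127 = 24
New hash = (122 + 24) mod 127 = 19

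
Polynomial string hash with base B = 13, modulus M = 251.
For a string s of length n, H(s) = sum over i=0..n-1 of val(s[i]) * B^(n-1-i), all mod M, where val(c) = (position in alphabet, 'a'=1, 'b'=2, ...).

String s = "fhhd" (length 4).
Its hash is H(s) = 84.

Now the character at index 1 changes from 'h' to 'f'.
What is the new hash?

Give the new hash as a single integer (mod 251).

val('h') = 8, val('f') = 6
Position k = 1, exponent = n-1-k = 2
B^2 mod M = 13^2 mod 251 = 169
Delta = (6 - 8) * 169 mod 251 = 164
New hash = (84 + 164) mod 251 = 248

Answer: 248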